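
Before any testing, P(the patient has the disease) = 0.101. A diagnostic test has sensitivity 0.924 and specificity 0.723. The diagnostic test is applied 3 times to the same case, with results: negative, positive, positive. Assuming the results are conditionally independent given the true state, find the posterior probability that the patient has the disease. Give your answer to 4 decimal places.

Posterior P(H) ≈ 0.1161

Let H be the event that the patient has the disease; start with P(H) = 0.101. P('positive'|H) = 0.924, P('positive'|¬H) = 0.277.
Update on result 1 ('negative'): P(H) ← 0.076·0.1010 / (0.076·0.1010 + 0.723·0.8990) = 0.0076760/0.65765 = 0.0117.
Update on result 2 ('positive'): P(H) ← 0.924·0.0117 / (0.924·0.0117 + 0.277·0.9883) = 0.010785/0.28455 = 0.0379.
Update on result 3 ('positive'): P(H) ← 0.924·0.0379 / (0.924·0.0379 + 0.277·0.9621) = 0.035020/0.30152 = 0.1161.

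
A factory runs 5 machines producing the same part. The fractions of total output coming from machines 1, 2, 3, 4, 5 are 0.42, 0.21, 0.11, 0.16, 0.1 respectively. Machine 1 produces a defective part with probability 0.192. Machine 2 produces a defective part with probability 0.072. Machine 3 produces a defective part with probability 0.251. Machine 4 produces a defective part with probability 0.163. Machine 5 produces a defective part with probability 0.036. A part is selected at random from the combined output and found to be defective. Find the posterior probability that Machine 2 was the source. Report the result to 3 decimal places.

P(defective|M1) = 0.192; P(defective|M2) = 0.072; P(defective|M3) = 0.251; P(defective|M4) = 0.163; P(defective|M5) = 0.036.
Prior × likelihood for each source: 0.42·0.192=0.08064, 0.21·0.072=0.01512, 0.11·0.251=0.02761, 0.16·0.163=0.02608, 0.1·0.036=0.003600. Summing gives P(defective) = 0.15305.
P(Machine 2 | defective) = 0.01512 / 0.15305 = 0.099.

Posterior probability ≈ 0.099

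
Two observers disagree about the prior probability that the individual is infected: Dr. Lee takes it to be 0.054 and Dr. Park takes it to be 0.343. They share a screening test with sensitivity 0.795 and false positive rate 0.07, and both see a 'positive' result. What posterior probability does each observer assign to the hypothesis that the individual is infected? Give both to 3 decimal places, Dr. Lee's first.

P('+'|H) = 0.795, P('+'|¬H) = 0.07.
Dr. Lee: numerator 0.795·0.054 = 0.042930; evidence = 0.042930+0.07·0.946 = 0.10915; posterior = 0.393.
Dr. Park: numerator 0.795·0.343 = 0.27269; evidence = 0.27269+0.07·0.657 = 0.31868; posterior = 0.856.

Dr. Lee: 0.393; Dr. Park: 0.856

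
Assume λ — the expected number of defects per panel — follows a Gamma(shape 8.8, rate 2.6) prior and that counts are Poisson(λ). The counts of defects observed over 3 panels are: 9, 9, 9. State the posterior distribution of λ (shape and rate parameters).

Posterior: Gamma(shape=35.8, rate=5.6)

Total count ∑xᵢ = 27 over n = 3 panels.
Gamma is conjugate to the Poisson likelihood: posterior is Gamma(shape = 8.8+27 = 35.8, rate = 2.6+3 = 5.6).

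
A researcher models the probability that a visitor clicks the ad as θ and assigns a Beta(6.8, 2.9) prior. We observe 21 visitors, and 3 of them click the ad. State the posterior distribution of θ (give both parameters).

Observing 3 successes and 18 failures updates Beta(6.8, 2.9) by adding the success and failure counts to the two shape parameters: α = 6.8+3 = 9.8, β = 2.9+18 = 20.9.

Posterior: Beta(9.8, 20.9)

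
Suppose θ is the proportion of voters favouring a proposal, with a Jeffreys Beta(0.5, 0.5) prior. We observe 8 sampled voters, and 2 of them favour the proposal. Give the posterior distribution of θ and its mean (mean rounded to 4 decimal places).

The binomial likelihood is conjugate to the Beta prior: with 2 successes and 6 failures, the posterior is Beta(0.5+2, 0.5+6) = Beta(2.5, 6.5).
E[θ | data] = 2.5/(2.5+6.5) = 0.2778.

Posterior: Beta(2.5, 6.5); mean ≈ 0.2778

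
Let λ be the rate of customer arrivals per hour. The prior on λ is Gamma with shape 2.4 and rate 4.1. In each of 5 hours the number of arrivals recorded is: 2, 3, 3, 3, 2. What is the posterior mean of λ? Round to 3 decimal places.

Posterior mean ≈ 1.692

Total count ∑xᵢ = 13 over n = 5 hours.
Gamma is conjugate to the Poisson likelihood: posterior is Gamma(shape = 2.4+13 = 15.4, rate = 4.1+5 = 9.1).
E[λ | data] = 15.4/9.1 = 1.692.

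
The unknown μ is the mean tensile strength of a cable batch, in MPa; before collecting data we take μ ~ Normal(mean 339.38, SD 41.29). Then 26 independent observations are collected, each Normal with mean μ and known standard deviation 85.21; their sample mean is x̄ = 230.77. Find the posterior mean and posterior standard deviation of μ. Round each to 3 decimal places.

Posterior mean ≈ 246.057; posterior SD ≈ 15.490

Prior precision 1/τ₀² = 1/41.29² = 0.00058656; data precision n/σ² = 26/85.21² = 0.00358090.
Posterior precision = 0.00058656 + 0.00358090 = 0.00416746, giving posterior SD = 1/√0.00416746 = 15.490.
Posterior mean = (0.00058656·339.38 + 0.00358090·230.77) / 0.00416746 = 246.057.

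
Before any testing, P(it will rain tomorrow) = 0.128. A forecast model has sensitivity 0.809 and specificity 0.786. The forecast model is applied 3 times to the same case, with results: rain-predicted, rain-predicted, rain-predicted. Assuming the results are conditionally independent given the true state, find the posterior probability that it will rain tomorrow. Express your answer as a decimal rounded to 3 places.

Let H be the event that it will rain tomorrow; start with P(H) = 0.128. P('rain-predicted'|H) = 0.809, P('rain-predicted'|¬H) = 0.214.
Update on result 1 ('rain-predicted'): P(H) ← 0.809·0.1280 / (0.809·0.1280 + 0.214·0.8720) = 0.10355/0.29016 = 0.3569.
Update on result 2 ('rain-predicted'): P(H) ← 0.809·0.3569 / (0.809·0.3569 + 0.214·0.6431) = 0.28872/0.42634 = 0.6772.
Update on result 3 ('rain-predicted'): P(H) ← 0.809·0.6772 / (0.809·0.6772 + 0.214·0.3228) = 0.54785/0.61693 = 0.8880.

Posterior P(H) ≈ 0.888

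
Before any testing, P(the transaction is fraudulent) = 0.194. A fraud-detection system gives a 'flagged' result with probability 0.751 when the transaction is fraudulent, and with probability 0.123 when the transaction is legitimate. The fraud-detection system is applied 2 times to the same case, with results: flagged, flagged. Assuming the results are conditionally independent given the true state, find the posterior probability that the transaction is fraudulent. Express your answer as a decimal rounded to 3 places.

Posterior P(H) ≈ 0.900

Let H be the event that the transaction is fraudulent; start with P(H) = 0.194. P('flagged'|H) = 0.751, P('flagged'|¬H) = 0.123.
Update on result 1 ('flagged'): P(H) ← 0.751·0.1940 / (0.751·0.1940 + 0.123·0.8060) = 0.14569/0.24483 = 0.5951.
Update on result 2 ('flagged'): P(H) ← 0.751·0.5951 / (0.751·0.5951 + 0.123·0.4049) = 0.44690/0.49671 = 0.8997.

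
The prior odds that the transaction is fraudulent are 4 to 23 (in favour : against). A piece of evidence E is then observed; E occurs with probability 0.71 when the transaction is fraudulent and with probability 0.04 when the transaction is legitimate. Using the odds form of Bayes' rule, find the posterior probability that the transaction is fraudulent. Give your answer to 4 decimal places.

Prior odds = 4/23 = 0.17391. In log-odds, ln(0.17391) = -1.7492.
Add log likelihood ratio: ln(17.750) = 2.8764.
Posterior log-odds = 1.1272, so posterior odds = exp(1.1272) = 3.0870. Converting, P(H|E) = 3.0870/4.0870 = 0.7553.

Posterior probability ≈ 0.7553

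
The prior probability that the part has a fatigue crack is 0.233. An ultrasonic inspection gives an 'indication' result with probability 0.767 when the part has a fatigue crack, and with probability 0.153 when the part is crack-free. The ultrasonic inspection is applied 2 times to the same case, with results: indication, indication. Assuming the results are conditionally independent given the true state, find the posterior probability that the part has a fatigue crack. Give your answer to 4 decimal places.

Let H be the event that the part has a fatigue crack; start with P(H) = 0.233. P('indication'|H) = 0.767, P('indication'|¬H) = 0.153.
Update on result 1 ('indication'): P(H) ← 0.767·0.2330 / (0.767·0.2330 + 0.153·0.7670) = 0.17871/0.29606 = 0.6036.
Update on result 2 ('indication'): P(H) ← 0.767·0.6036 / (0.767·0.6036 + 0.153·0.3964) = 0.46298/0.52363 = 0.8842.

Posterior P(H) ≈ 0.8842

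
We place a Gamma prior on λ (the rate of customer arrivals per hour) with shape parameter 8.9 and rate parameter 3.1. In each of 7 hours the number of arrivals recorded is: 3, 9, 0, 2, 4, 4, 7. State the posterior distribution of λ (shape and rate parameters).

The Poisson likelihood adds the total count to the shape and the number of exposure periods to the rate. Here ∑xᵢ = 29 and n = 7, so shape 8.9→37.9 and rate 3.1→10.1.

Posterior: Gamma(shape=37.9, rate=10.1)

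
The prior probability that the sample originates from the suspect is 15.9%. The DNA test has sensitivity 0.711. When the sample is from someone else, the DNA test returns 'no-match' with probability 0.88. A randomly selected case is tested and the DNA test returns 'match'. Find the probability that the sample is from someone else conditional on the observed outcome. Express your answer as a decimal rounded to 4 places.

Let H be the event that the sample originates from the suspect. P(H) = 0.159, so P(¬H) = 0.841. With E the 'match' result, P(E|H) = 0.711 and P(E|¬H) = 0.12.
P(E) = 0.711·0.159 + 0.12·0.841 = 0.11305 + 0.10092 = 0.21397.
By Bayes' theorem, P(H|E) = 0.11305 / 0.21397 = 0.5283. Hence P(¬H|E) = 1 − 0.5283 = 0.4717.

P(¬H | E) ≈ 0.4717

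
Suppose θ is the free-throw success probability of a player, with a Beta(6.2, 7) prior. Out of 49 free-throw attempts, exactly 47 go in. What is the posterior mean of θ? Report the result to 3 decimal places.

Posterior mean ≈ 0.855

Observing 47 successes and 2 failures updates Beta(6.2, 7) by adding the success and failure counts to the two shape parameters: α = 6.2+47 = 53.2, β = 7+2 = 9.
Posterior mean = α/(α+β) = 53.2/62.2 = 0.855.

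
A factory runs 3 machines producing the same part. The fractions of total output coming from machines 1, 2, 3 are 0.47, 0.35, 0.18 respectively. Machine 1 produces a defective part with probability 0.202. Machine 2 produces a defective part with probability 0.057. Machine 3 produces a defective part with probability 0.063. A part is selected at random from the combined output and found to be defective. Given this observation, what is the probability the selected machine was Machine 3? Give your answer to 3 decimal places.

Posterior probability ≈ 0.090

P(defective|M1) = 0.202; P(defective|M2) = 0.057; P(defective|M3) = 0.063.
Prior × likelihood for each source: 0.47·0.202=0.09494, 0.35·0.057=0.01995, 0.18·0.063=0.01134. Summing gives P(defective) = 0.12623.
P(Machine 3 | defective) = 0.01134 / 0.12623 = 0.090.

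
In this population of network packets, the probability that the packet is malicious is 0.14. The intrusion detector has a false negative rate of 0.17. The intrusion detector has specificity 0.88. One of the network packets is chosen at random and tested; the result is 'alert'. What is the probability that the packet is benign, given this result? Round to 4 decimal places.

Let H be the event that the packet is malicious. P(H) = 0.14, so P(¬H) = 0.86. With E the 'alert' result, P(E|H) = 0.83 and P(E|¬H) = 0.12.
P(E) = 0.83·0.14 + 0.12·0.86 = 0.11620 + 0.10320 = 0.21940.
By Bayes' theorem, P(H|E) = 0.11620 / 0.21940 = 0.5296. Hence P(¬H|E) = 1 − 0.5296 = 0.4704.

P(¬H | E) ≈ 0.4704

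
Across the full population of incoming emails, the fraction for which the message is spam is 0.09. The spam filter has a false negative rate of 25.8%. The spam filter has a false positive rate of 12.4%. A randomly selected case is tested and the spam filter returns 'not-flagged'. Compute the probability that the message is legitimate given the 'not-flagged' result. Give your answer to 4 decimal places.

Write H for 'the message is spam'. Prior odds H:¬H = 0.09/0.91 = 0.098901. For the 'not-flagged' outcome, the likelihood ratio is 0.258/0.876 = 0.29452.
Posterior odds = 0.098901 × 0.29452 = 0.029128, so P(H|E) = 0.029128/(1+0.029128) = 0.0283. Then P(¬H|E) = 1 − 0.0283 = 0.9717.

P(¬H | E) ≈ 0.9717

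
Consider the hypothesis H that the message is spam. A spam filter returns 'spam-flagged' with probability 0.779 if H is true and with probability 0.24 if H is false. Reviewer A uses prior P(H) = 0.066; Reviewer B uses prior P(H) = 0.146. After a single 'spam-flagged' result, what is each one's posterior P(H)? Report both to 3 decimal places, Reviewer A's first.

Reviewer A: 0.187; Reviewer B: 0.357

The likelihood ratio for a 'spam-flagged' result is 0.779/0.24 = 3.2458.
Reviewer A: prior odds 0.066/0.934 = 0.070664; posterior odds 0.22936; posterior probability 0.187.
Reviewer B: prior odds 0.146/0.854 = 0.17096; posterior odds 0.55491; posterior probability 0.357.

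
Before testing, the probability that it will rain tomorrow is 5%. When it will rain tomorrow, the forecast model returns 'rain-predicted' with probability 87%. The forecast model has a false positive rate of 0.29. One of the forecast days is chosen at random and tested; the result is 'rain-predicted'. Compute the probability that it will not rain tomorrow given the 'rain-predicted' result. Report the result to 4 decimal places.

Let H be the event that it will rain tomorrow. P(H) = 0.05, so P(¬H) = 0.95. With E the 'rain-predicted' result, P(E|H) = 0.87 and P(E|¬H) = 0.29.
P(E) = 0.87·0.05 + 0.29·0.95 = 0.043500 + 0.27550 = 0.31900.
By Bayes' theorem, P(H|E) = 0.043500 / 0.31900 = 0.1364. Hence P(¬H|E) = 1 − 0.1364 = 0.8636.

P(¬H | E) ≈ 0.8636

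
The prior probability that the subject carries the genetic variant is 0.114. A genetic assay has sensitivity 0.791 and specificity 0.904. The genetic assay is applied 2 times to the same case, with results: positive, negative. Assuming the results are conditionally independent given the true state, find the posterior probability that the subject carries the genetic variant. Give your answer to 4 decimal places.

With H the event that the subject carries the genetic variant, the joint likelihood of the observed sequence is P(data|H) = 0.791·0.209 = 0.16532 and P(data|¬H) = 0.096·0.904 = 0.086784.
Bayes: P(H|data) = 0.114·0.16532 / (0.114·0.16532 + 0.886·0.086784) = 0.018846/0.095737 = 0.1969.

Posterior P(H) ≈ 0.1969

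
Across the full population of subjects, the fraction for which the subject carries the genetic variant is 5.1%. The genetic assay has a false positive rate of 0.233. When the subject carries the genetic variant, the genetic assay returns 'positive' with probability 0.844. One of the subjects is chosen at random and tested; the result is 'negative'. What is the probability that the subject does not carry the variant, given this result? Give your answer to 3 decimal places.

P(¬H | E) ≈ 0.989

Write H for 'the subject carries the genetic variant'. Prior odds H:¬H = 0.051/0.949 = 0.053741. For the 'negative' outcome, the likelihood ratio is 0.156/0.767 = 0.20339.
Posterior odds = 0.053741 × 0.20339 = 0.010930, so P(H|E) = 0.010930/(1+0.010930) = 0.011. Then P(¬H|E) = 1 − 0.011 = 0.989.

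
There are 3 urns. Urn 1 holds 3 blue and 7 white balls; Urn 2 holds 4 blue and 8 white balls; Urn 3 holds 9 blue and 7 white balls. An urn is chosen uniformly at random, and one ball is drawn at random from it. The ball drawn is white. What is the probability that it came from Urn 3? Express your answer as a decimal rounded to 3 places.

Posterior probability ≈ 0.242

Tabulate prior·likelihood by source: [1] prior 0.333333, lik 0.7, product 0.2333; [2] prior 0.333333, lik 0.6667, product 0.2222; [3] prior 0.333333, lik 0.4375, product 0.1458.
Normalizing constant = 0.60139; the posterior for Urn 3 is its product over the sum, 0.1458/0.60139 = 0.242.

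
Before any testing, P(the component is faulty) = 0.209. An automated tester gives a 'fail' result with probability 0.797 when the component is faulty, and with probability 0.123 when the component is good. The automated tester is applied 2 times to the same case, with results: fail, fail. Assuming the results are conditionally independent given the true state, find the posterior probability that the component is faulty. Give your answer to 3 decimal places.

With H the event that the component is faulty, the joint likelihood of the observed sequence is P(data|H) = 0.797·0.797 = 0.63521 and P(data|¬H) = 0.123·0.123 = 0.015129.
Bayes: P(H|data) = 0.209·0.63521 / (0.209·0.63521 + 0.791·0.015129) = 0.13276/0.14473 = 0.9173.

Posterior P(H) ≈ 0.917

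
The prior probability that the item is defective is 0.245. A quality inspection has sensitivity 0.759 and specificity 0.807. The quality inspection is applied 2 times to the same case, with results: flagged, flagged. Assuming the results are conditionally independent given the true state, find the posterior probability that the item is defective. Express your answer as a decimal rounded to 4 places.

Posterior P(H) ≈ 0.8339

Let H be the event that the item is defective; start with P(H) = 0.245. P('flagged'|H) = 0.759, P('flagged'|¬H) = 0.193.
Update on result 1 ('flagged'): P(H) ← 0.759·0.2450 / (0.759·0.2450 + 0.193·0.7550) = 0.18596/0.33167 = 0.5607.
Update on result 2 ('flagged'): P(H) ← 0.759·0.5607 / (0.759·0.5607 + 0.193·0.4393) = 0.42554/0.51034 = 0.8339.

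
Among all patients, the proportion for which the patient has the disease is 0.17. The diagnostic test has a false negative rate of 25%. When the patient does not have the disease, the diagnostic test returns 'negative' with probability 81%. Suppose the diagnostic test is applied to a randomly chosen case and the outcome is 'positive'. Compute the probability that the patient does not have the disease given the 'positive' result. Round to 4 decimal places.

Write H for 'the patient has the disease'. Prior odds H:¬H = 0.17/0.83 = 0.20482. For the 'positive' outcome, the likelihood ratio is 0.75/0.19 = 3.9474.
Posterior odds = 0.20482 × 3.9474 = 0.80850, so P(H|E) = 0.80850/(1+0.80850) = 0.4471. Then P(¬H|E) = 1 − 0.4471 = 0.5529.

P(¬H | E) ≈ 0.5529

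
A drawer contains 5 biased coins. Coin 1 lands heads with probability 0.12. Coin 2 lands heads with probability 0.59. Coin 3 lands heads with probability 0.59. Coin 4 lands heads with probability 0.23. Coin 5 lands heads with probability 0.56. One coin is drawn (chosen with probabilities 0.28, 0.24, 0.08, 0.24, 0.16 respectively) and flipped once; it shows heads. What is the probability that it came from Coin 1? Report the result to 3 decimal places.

Posterior probability ≈ 0.092

P(heads|C1) = 0.12; P(heads|C2) = 0.59; P(heads|C3) = 0.59; P(heads|C4) = 0.23; P(heads|C5) = 0.56.
Prior × likelihood for each source: 0.28·0.12=0.03360, 0.24·0.59=0.1416, 0.08·0.59=0.04720, 0.24·0.23=0.05520, 0.16·0.56=0.08960. Summing gives P(heads) = 0.36720.
P(Coin 1 | heads) = 0.03360 / 0.36720 = 0.092.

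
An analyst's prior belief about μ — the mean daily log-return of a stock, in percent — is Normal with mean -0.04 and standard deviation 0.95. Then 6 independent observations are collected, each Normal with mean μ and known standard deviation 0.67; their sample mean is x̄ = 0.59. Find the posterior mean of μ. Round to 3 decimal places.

Posterior mean ≈ 0.542

With known σ, the Normal prior is conjugate. Weight on the data is w = (n/σ²)/(n/σ² + 1/τ₀²) = 13.3660/(13.3660+1.10803) = 0.92345.
Posterior mean = w·x̄ + (1−w)·μ₀ = 0.92345·0.59 + 0.076553·-0.04 = 0.542.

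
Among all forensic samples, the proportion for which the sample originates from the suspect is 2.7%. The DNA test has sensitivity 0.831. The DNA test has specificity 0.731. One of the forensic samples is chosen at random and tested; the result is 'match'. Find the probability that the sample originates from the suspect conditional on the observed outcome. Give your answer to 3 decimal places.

P(H | E) ≈ 0.079

Write H for 'the sample originates from the suspect'. Prior odds H:¬H = 0.027/0.973 = 0.027749. For the 'match' outcome, the likelihood ratio is 0.831/0.269 = 3.0892.
Posterior odds = 0.027749 × 3.0892 = 0.085723, so P(H|E) = 0.085723/(1+0.085723) = 0.079.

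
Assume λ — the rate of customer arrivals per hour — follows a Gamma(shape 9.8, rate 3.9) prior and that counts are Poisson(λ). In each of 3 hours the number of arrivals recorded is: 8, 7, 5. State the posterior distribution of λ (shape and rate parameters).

Posterior: Gamma(shape=29.8, rate=6.9)

The Poisson likelihood adds the total count to the shape and the number of exposure periods to the rate. Here ∑xᵢ = 20 and n = 3, so shape 9.8→29.8 and rate 3.9→6.9.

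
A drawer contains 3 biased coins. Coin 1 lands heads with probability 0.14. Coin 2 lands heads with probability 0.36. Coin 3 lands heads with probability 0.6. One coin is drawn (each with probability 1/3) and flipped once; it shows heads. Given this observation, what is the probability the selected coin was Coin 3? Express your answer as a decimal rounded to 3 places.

Posterior probability ≈ 0.545

P(heads|C1) = 0.14; P(heads|C2) = 0.36; P(heads|C3) = 0.6.
Prior × likelihood for each source: 0.333333·0.14=0.04667, 0.333333·0.36=0.1200, 0.333333·0.6=0.2000. Summing gives P(heads) = 0.36667.
P(Coin 3 | heads) = 0.2000 / 0.36667 = 0.545.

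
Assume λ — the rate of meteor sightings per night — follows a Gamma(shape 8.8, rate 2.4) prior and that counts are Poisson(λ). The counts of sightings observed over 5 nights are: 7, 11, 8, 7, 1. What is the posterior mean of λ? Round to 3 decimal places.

Posterior mean ≈ 5.784

Total count ∑xᵢ = 34 over n = 5 nights.
Gamma is conjugate to the Poisson likelihood: posterior is Gamma(shape = 8.8+34 = 42.8, rate = 2.4+5 = 7.4).
E[λ | data] = 42.8/7.4 = 5.784.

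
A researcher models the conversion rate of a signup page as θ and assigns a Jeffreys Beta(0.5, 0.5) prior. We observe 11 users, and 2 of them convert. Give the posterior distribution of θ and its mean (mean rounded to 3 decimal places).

The binomial likelihood is conjugate to the Beta prior: with 2 successes and 9 failures, the posterior is Beta(0.5+2, 0.5+9) = Beta(2.5, 9.5).
E[θ | data] = 2.5/(2.5+9.5) = 0.208.

Posterior: Beta(2.5, 9.5); mean ≈ 0.208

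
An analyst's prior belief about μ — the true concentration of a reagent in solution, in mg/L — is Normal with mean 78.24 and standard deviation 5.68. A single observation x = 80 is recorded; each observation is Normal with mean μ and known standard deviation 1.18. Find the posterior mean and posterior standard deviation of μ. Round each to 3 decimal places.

Posterior mean ≈ 79.927; posterior SD ≈ 1.155

With known σ, the Normal prior is conjugate. Weight on the data is w = (n/σ²)/(n/σ² + 1/τ₀²) = 0.718184/(0.718184+0.0309958) = 0.95863.
Posterior mean = w·x̄ + (1−w)·μ₀ = 0.95863·80 + 0.041373·78.24 = 79.927. Posterior variance = 1/(0.718184+0.0309958) = 1.33479, so SD = 1.155.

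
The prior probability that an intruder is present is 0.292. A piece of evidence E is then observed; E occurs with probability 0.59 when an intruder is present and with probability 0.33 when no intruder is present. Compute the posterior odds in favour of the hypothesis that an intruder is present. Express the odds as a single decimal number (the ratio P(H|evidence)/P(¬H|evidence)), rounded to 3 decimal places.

Posterior odds ≈ 0.737

Prior odds = 0.292/(1−0.292) = 0.41243.
Likelihood ratio for E = 0.59/0.33 = 1.7879.
Posterior odds = prior odds × LR = 0.73737.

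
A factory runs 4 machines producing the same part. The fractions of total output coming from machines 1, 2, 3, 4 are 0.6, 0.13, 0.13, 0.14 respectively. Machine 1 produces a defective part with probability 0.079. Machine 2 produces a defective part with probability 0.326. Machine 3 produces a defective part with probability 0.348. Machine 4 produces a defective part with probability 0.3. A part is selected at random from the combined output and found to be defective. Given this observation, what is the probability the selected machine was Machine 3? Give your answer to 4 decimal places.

Posterior probability ≈ 0.2556

Tabulate prior·likelihood by source: [1] prior 0.6, lik 0.079, product 0.04740; [2] prior 0.13, lik 0.326, product 0.04238; [3] prior 0.13, lik 0.348, product 0.04524; [4] prior 0.14, lik 0.3, product 0.04200.
Normalizing constant = 0.17702; the posterior for Machine 3 is its product over the sum, 0.04524/0.17702 = 0.2556.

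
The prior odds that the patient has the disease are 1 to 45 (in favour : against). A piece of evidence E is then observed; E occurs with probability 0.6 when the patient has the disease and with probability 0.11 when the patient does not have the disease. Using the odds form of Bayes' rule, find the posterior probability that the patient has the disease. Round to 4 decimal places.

Prior odds = 1/45 = 0.022222.
Likelihood ratio for E = 0.6/0.11 = 5.4545.
Posterior odds = prior odds × LR = 0.12121.
Posterior probability = odds/(1+odds) = 0.12121/1.1212 = 0.1081.

Posterior probability ≈ 0.1081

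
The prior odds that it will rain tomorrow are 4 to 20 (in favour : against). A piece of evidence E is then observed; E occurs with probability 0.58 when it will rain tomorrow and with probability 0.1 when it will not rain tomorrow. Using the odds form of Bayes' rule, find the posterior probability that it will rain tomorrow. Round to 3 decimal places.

Posterior probability ≈ 0.537

Prior odds = 4/20 = 0.20000. In log-odds, ln(0.20000) = -1.6094.
Add log likelihood ratio: ln(5.8000) = 1.7579.
Posterior log-odds = 0.14842, so posterior odds = exp(0.14842) = 1.1600. Converting, P(H|E) = 1.1600/2.1600 = 0.537.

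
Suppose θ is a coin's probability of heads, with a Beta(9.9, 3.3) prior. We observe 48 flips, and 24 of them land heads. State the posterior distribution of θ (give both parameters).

Posterior: Beta(33.9, 27.3)

The binomial likelihood is conjugate to the Beta prior: with 24 successes and 24 failures, the posterior is Beta(9.9+24, 3.3+24) = Beta(33.9, 27.3).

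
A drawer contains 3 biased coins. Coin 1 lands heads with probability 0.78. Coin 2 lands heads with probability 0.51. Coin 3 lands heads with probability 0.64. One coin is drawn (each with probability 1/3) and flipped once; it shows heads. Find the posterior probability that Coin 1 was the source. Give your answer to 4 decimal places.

Posterior probability ≈ 0.4041

Tabulate prior·likelihood by source: [1] prior 0.333333, lik 0.78, product 0.2600; [2] prior 0.333333, lik 0.51, product 0.1700; [3] prior 0.333333, lik 0.64, product 0.2133.
Normalizing constant = 0.64333; the posterior for Coin 1 is its product over the sum, 0.2600/0.64333 = 0.4041.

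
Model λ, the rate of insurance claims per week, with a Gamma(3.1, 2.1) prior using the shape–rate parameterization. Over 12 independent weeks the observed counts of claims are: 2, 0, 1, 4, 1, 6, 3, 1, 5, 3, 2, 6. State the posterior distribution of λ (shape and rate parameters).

Posterior: Gamma(shape=37.1, rate=14.1)

Total count ∑xᵢ = 34 over n = 12 weeks.
Gamma is conjugate to the Poisson likelihood: posterior is Gamma(shape = 3.1+34 = 37.1, rate = 2.1+12 = 14.1).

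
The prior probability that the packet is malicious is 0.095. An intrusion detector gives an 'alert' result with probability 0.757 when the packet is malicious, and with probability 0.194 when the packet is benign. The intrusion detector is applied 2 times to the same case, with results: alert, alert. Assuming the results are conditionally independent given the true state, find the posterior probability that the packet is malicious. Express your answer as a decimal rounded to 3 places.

Let H be the event that the packet is malicious; start with P(H) = 0.095. P('alert'|H) = 0.757, P('alert'|¬H) = 0.194.
Update on result 1 ('alert'): P(H) ← 0.757·0.0950 / (0.757·0.0950 + 0.194·0.9050) = 0.071915/0.24749 = 0.2906.
Update on result 2 ('alert'): P(H) ← 0.757·0.2906 / (0.757·0.2906 + 0.194·0.7094) = 0.21997/0.35760 = 0.6151.

Posterior P(H) ≈ 0.615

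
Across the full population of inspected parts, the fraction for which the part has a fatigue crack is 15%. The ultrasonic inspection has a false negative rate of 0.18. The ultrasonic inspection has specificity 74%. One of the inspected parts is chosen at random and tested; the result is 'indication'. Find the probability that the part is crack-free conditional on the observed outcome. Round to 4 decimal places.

P(¬H | E) ≈ 0.6424

Let H be the event that the part has a fatigue crack. P(H) = 0.15, so P(¬H) = 0.85. With E the 'indication' result, P(E|H) = 0.82 and P(E|¬H) = 0.26.
P(E) = 0.82·0.15 + 0.26·0.85 = 0.12300 + 0.22100 = 0.34400.
By Bayes' theorem, P(H|E) = 0.12300 / 0.34400 = 0.3576. Hence P(¬H|E) = 1 − 0.3576 = 0.6424.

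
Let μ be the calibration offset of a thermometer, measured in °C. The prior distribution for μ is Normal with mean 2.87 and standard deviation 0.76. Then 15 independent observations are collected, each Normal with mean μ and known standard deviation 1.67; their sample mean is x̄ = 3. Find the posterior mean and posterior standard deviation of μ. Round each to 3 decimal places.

Prior precision 1/τ₀² = 1/0.76² = 1.73130; data precision n/σ² = 15/1.67² = 5.37846.
Posterior precision = 1.73130 + 5.37846 = 7.10977, giving posterior SD = 1/√7.10977 = 0.375.
Posterior mean = (1.73130·2.87 + 5.37846·3) / 7.10977 = 2.968.

Posterior mean ≈ 2.968; posterior SD ≈ 0.375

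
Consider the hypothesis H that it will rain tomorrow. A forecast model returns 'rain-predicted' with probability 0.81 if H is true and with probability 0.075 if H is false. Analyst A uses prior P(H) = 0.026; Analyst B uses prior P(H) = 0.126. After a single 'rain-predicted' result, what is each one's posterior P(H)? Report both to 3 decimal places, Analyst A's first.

Analyst A: 0.224; Analyst B: 0.609

The likelihood ratio for a 'rain-predicted' result is 0.81/0.075 = 10.800.
Analyst A: prior odds 0.026/0.974 = 0.026694; posterior odds 0.28830; posterior probability 0.224.
Analyst B: prior odds 0.126/0.874 = 0.14416; posterior odds 1.5570; posterior probability 0.609.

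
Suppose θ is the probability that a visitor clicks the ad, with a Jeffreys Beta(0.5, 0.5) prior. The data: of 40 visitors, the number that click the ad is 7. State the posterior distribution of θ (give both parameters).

Posterior: Beta(7.5, 33.5)

The binomial likelihood is conjugate to the Beta prior: with 7 successes and 33 failures, the posterior is Beta(0.5+7, 0.5+33) = Beta(7.5, 33.5).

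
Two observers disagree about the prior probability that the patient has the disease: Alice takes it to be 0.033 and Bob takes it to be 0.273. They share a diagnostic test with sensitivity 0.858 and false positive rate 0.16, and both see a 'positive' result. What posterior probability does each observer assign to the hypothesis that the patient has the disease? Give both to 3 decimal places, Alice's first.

Alice: 0.155; Bob: 0.668

P('+'|H) = 0.858, P('+'|¬H) = 0.16.
Alice: numerator 0.858·0.033 = 0.028314; evidence = 0.028314+0.16·0.967 = 0.18303; posterior = 0.155.
Bob: numerator 0.858·0.273 = 0.23423; evidence = 0.23423+0.16·0.727 = 0.35055; posterior = 0.668.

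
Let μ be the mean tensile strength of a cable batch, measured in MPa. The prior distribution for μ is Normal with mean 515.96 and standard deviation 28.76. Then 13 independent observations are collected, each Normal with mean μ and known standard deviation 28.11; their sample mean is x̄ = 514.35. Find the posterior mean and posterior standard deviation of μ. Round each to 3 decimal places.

Posterior mean ≈ 514.460; posterior SD ≈ 7.525

Prior precision 1/τ₀² = 1/28.76² = 0.00120899; data precision n/σ² = 13/28.11² = 0.0164521.
Posterior precision = 0.00120899 + 0.0164521 = 0.0176611, giving posterior SD = 1/√0.0176611 = 7.525.
Posterior mean = (0.00120899·515.96 + 0.0164521·514.35) / 0.0176611 = 514.460.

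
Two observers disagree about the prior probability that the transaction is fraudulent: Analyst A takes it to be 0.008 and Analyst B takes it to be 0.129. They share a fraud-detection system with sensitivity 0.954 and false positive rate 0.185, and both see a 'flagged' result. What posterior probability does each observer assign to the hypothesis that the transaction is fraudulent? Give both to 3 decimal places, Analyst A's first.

Analyst A: 0.040; Analyst B: 0.433

P('+'|H) = 0.954, P('+'|¬H) = 0.185.
Analyst A: numerator 0.954·0.008 = 0.0076320; evidence = 0.0076320+0.185·0.992 = 0.19115; posterior = 0.040.
Analyst B: numerator 0.954·0.129 = 0.12307; evidence = 0.12307+0.185·0.871 = 0.28420; posterior = 0.433.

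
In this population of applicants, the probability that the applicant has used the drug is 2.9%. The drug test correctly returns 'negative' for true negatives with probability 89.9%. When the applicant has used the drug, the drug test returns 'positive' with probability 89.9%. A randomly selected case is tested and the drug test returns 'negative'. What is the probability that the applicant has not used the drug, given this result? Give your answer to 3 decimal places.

Let H be the event that the applicant has used the drug. P(H) = 0.029, so P(¬H) = 0.971. With E the 'negative' result, P(E|H) = 0.101 and P(E|¬H) = 0.899.
P(E) = 0.101·0.029 + 0.899·0.971 = 0.0029290 + 0.87293 = 0.87586.
By Bayes' theorem, P(H|E) = 0.0029290 / 0.87586 = 0.003. Hence P(¬H|E) = 1 − 0.003 = 0.997.

P(¬H | E) ≈ 0.997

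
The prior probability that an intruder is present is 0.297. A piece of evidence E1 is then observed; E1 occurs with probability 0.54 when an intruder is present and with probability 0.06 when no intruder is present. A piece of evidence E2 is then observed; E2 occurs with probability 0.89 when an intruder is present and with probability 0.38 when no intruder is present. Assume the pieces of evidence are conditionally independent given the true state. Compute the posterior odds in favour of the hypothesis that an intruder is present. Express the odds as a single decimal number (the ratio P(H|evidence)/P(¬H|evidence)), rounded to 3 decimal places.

Prior odds = 0.297/(1−0.297) = 0.42248. In log-odds, ln(0.42248) = -0.86162.
Add log likelihood ratios: ln(9.0000) + ln(2.3421) = 3.0483.
Posterior log-odds = 2.1867, so posterior odds = exp(2.1867) = 8.9053.

Posterior odds ≈ 8.905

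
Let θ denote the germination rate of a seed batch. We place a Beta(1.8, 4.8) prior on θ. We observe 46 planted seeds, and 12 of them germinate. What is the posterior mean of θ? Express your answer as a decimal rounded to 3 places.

Posterior mean ≈ 0.262

Observing 12 successes and 34 failures updates Beta(1.8, 4.8) by adding the success and failure counts to the two shape parameters: α = 1.8+12 = 13.8, β = 4.8+34 = 38.8.
E[θ | data] = 13.8/(13.8+38.8) = 0.262.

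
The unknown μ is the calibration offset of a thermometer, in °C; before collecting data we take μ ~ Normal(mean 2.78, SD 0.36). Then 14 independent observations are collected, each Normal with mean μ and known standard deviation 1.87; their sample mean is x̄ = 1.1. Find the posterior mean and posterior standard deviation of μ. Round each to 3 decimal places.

With known σ, the Normal prior is conjugate. Weight on the data is w = (n/σ²)/(n/σ² + 1/τ₀²) = 4.00355/(4.00355+7.71605) = 0.34161.
Posterior mean = w·x̄ + (1−w)·μ₀ = 0.34161·1.1 + 0.65839·2.78 = 2.206. Posterior variance = 1/(4.00355+7.71605) = 0.0853272, so SD = 0.292.

Posterior mean ≈ 2.206; posterior SD ≈ 0.292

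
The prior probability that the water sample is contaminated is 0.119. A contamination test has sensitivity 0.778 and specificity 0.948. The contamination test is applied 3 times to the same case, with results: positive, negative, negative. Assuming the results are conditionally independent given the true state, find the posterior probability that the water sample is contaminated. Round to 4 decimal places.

With H the event that the water sample is contaminated, the joint likelihood of the observed sequence is P(data|H) = 0.778·0.222·0.222 = 0.038343 and P(data|¬H) = 0.052·0.948·0.948 = 0.046733.
Bayes: P(H|data) = 0.119·0.038343 / (0.119·0.038343 + 0.881·0.046733) = 0.0045628/0.045734 = 0.0998.

Posterior P(H) ≈ 0.0998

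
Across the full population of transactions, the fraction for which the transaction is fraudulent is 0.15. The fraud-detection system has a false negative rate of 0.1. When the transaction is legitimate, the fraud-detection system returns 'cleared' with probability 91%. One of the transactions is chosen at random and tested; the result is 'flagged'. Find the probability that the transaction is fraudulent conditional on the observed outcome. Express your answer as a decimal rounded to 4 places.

P(H | E) ≈ 0.6383

Write H for 'the transaction is fraudulent'. Prior odds H:¬H = 0.15/0.85 = 0.17647. For the 'flagged' outcome, the likelihood ratio is 0.9/0.09 = 10.000.
Posterior odds = 0.17647 × 10.000 = 1.7647, so P(H|E) = 1.7647/(1+1.7647) = 0.6383.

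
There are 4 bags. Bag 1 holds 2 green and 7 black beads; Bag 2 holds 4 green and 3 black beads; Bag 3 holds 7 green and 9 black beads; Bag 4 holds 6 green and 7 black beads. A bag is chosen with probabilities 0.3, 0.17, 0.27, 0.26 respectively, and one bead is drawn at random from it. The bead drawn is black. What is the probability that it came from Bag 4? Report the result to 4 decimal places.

P(black|Bag 1) = 0.7778; P(black|Bag 2) = 0.4286; P(black|Bag 3) = 0.5625; P(black|Bag 4) = 0.5385.
Prior × likelihood for each source: 0.3·0.7778=0.2333, 0.17·0.4286=0.07286, 0.27·0.5625=0.1519, 0.26·0.5385=0.1400. Summing gives P(black) = 0.59807.
P(Bag 4 | black) = 0.1400 / 0.59807 = 0.2341.

Posterior probability ≈ 0.2341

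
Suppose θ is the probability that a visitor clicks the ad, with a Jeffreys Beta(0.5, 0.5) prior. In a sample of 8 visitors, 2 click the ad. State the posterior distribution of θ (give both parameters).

Observing 2 successes and 6 failures updates Beta(0.5, 0.5) by adding the success and failure counts to the two shape parameters: α = 0.5+2 = 2.5, β = 0.5+6 = 6.5.

Posterior: Beta(2.5, 6.5)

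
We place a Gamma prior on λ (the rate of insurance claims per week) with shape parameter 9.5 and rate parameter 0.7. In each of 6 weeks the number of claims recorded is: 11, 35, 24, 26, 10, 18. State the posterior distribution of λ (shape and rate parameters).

Posterior: Gamma(shape=133.5, rate=6.7)

Total count ∑xᵢ = 124 over n = 6 weeks.
Gamma is conjugate to the Poisson likelihood: posterior is Gamma(shape = 9.5+124 = 133.5, rate = 0.7+6 = 6.7).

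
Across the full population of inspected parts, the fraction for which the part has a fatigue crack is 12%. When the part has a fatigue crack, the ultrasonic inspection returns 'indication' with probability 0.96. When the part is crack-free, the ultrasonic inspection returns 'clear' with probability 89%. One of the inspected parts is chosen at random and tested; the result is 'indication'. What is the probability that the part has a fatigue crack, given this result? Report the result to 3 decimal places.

P(H | E) ≈ 0.543

Let H be the event that the part has a fatigue crack. P(H) = 0.12, so P(¬H) = 0.88. With E the 'indication' result, P(E|H) = 0.96 and P(E|¬H) = 0.11.
P(E) = 0.96·0.12 + 0.11·0.88 = 0.11520 + 0.096800 = 0.21200.
By Bayes' theorem, P(H|E) = 0.11520 / 0.21200 = 0.543.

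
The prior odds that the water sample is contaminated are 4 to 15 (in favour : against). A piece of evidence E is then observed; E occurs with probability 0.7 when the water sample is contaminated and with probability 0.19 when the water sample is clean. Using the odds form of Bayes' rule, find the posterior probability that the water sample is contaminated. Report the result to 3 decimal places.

Prior odds = 4/15 = 0.26667.
Likelihood ratio for E = 0.7/0.19 = 3.6842.
Posterior odds = prior odds × LR = 0.98246.
Posterior probability = odds/(1+odds) = 0.98246/1.9825 = 0.496.

Posterior probability ≈ 0.496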